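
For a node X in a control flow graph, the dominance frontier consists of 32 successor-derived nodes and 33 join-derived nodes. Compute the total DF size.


DF(X) = direct successor contributions + join point contributions
= 32 + 33 = 65

65


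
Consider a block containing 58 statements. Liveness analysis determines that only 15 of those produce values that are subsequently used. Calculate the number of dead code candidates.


Dead code = total statements - live definitions
= 58 - 15 = 43

43


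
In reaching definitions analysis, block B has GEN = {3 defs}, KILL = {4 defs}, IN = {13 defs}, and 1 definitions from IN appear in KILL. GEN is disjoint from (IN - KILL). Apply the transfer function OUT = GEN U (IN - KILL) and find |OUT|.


IN - KILL: 13 - 1 = 12 surviving definitions
OUT = GEN + surviving = 3 + 12 = 15

15


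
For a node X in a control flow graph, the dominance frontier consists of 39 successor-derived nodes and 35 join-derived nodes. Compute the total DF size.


DF(X) = direct successor contributions + join point contributions
= 39 + 35 = 74

74


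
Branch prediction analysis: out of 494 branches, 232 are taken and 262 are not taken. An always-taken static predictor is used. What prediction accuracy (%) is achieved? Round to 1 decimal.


Predictor: always-taken
Correct predictions = 232
Accuracy = 232 / 494 * 100 = 47.0%

47.0


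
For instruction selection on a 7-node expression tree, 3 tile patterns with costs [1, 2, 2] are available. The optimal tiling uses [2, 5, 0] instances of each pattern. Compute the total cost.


Total cost = sum(count_i * cost_i)
= 2*1 + 5*2 + 0*2
= 12

12


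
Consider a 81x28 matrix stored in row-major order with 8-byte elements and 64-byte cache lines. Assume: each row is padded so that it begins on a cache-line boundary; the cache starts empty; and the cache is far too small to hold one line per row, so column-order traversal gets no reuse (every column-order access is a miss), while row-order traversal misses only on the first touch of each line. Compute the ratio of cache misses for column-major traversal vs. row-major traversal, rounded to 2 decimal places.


Each row occupies 28 * 8 = 224 bytes and starts on a line boundary, so it spans ceil(224 / 64) = 4 cache lines.
Row-major traversal misses (one per line touched): 81 * ceil(28 * 8 / 64) = 324
Column-major traversal misses (no reuse, every access misses): 81 * 28 = 2268
Ratio = 2268 / 324 = 7.0

7.0


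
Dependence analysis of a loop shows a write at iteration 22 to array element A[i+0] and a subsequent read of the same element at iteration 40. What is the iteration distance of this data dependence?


Distance = read iteration - write iteration
= 40 - 22 = 18

18


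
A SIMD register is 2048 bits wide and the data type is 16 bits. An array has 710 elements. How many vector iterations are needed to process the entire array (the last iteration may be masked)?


Width = 2048 / 16 = 128 elements per vector op
Iterations = ceil(710 / 128) = 6

6


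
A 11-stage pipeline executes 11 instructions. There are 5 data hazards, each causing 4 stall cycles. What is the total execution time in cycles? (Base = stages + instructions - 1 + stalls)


Base cycles = 11 + 11 - 1 = 21
Total stalls = 5 * 4 = 20
Total = 21 + 20 = 41

41


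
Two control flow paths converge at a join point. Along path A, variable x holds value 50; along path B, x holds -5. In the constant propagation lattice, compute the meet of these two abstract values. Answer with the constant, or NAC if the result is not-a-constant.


Meet operation: if both paths give the same constant, result is that constant; if they differ, result is NAC (not-a-constant).
Path A: 50, Path B: -5 -> differ
Result: not-a-constant -> NAC

NAC


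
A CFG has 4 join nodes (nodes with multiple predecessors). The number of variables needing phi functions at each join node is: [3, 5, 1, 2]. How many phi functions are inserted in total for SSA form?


Total phi functions = sum of phi functions at each join node
= 3 + 5 + 1 + 2 = 11

11


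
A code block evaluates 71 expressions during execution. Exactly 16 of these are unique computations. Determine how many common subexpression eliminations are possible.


CSE count = total expressions - unique expressions
= 71 - 16 = 55

55


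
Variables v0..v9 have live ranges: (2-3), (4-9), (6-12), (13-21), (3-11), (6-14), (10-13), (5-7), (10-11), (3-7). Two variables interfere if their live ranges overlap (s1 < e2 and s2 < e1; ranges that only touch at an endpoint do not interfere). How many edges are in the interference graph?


Check all pairs for overlapping intervals.
Two intervals (s1,e1) and (s2,e2) overlap if s1 < e2 and s2 < e1.
v0 (2-3) vs v1..v9: overlaps none -> 0
v1 (4-9) vs v2..v9: overlaps v2, v4, v5, v7, v9 -> 5
v2 (6-12) vs v3..v9: overlaps v4, v5, v6, v7, v8, v9 -> 6
v3 (13-21) vs v4..v9: overlaps v5 -> 1
v4 (3-11) vs v5..v9: overlaps v5, v6, v7, v8, v9 -> 5
v5 (6-14) vs v6..v9: overlaps v6, v7, v8, v9 -> 4
v6 (10-13) vs v7..v9: overlaps v8 -> 1
v7 (5-7) vs v8..v9: overlaps v9 -> 1
v8 (10-11) vs v9: overlaps none -> 0
Total overlapping pairs = 0 + 5 + 6 + 1 + 5 + 4 + 1 + 1 + 0 = 23

23


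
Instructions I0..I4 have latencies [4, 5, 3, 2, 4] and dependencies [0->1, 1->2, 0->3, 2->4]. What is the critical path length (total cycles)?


Compute longest path through dependency graph: dist(Ik) = max over predecessors of dist + latency(Ik).
dist(I0) = latency 4 = 4
dist(I1) = dist(I0) + 5 = 4 + 5 = 9
dist(I2) = dist(I1) + 3 = 9 + 3 = 12
dist(I3) = dist(I0) + 2 = 4 + 2 = 6
dist(I4) = dist(I2) + 4 = 12 + 4 = 16
Critical path = max dist = 16

16


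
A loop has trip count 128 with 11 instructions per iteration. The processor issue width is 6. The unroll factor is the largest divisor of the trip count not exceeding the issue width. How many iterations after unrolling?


Largest divisor of 128 <= 6 is 4
New iterations = 128 / 4 = 32

32


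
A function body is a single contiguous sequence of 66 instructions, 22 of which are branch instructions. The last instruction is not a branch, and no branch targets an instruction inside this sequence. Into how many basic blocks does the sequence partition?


With no in-sequence branch targets, the leaders are the first instruction plus the instruction after each branch.
Number of basic blocks = branches + 1
= 22 + 1 = 23

23


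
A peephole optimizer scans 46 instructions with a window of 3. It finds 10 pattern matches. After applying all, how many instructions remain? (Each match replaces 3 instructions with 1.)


Each match removes 2 instructions.
Total removed = 10 * 2 = 20
Remaining = 46 - 20 = 26

26


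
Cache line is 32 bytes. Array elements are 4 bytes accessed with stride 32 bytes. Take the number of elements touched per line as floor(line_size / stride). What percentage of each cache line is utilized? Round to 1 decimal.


Elements per cache line = floor(32 / 32) = 1
Bytes used = 1 * 4 = 4
Utilization = 4 / 32 * 100 = 12.5%

12.5


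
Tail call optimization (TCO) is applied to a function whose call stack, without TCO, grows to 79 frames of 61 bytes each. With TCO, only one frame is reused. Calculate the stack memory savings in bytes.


Without TCO: 79 * 61 = 4819 bytes
With TCO: reuse 1 frame = 61 bytes
Savings = 4819 - 61 = 4758

4758


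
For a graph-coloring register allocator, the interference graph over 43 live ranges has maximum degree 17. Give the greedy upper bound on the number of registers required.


Greedy coloring never needs more than (max_degree + 1) colors: when coloring a vertex, at most max_degree neighbors are already colored.
Upper bound = 17 + 1 = 18

18


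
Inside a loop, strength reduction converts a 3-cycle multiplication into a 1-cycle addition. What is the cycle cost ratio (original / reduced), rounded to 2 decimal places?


Ratio = mult_cost / add_cost = 3 / 1 = 3.0

3.0


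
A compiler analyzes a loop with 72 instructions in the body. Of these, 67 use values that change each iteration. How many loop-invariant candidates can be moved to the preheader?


Invariant candidates = total - loop-dependent
= 72 - 67 = 5

5


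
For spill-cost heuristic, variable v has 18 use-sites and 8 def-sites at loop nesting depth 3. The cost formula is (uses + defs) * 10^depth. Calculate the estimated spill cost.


uses + defs = 18 + 8 = 26
10^3 = 1000
Spill cost = 26 * 1000 = 26000

26000


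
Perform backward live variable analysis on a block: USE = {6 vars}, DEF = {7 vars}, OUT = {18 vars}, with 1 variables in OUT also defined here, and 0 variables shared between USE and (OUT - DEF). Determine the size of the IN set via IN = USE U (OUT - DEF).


OUT - DEF: 18 - 1 = 17
|IN| = |USE| + |OUT - DEF| - |USE ∩ (OUT - DEF)| = 6 + 17 - 0 = 23

23


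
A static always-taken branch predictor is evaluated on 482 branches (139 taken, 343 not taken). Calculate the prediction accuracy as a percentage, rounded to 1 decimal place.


Predictor: always-taken
Correct predictions = 139
Accuracy = 139 / 482 * 100 = 28.8%

28.8


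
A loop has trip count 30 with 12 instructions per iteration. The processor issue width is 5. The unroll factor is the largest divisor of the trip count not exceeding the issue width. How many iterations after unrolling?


Largest divisor of 30 <= 5 is 5
New iterations = 30 / 5 = 6

6


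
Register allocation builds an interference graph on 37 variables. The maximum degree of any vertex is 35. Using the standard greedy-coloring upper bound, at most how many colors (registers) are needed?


Greedy coloring never needs more than (max_degree + 1) colors: when coloring a vertex, at most max_degree neighbors are already colored.
Upper bound = 35 + 1 = 36

36


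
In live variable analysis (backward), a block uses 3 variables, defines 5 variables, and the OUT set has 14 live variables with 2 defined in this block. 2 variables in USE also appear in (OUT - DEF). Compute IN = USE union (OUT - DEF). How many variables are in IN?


OUT - DEF: 14 - 2 = 12
|IN| = |USE| + |OUT - DEF| - |USE ∩ (OUT - DEF)| = 3 + 12 - 2 = 13

13


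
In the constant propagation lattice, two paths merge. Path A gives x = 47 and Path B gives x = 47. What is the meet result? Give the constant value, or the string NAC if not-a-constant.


Meet operation: if both paths give the same constant, result is that constant; if they differ, result is NAC (not-a-constant).
Path A: 47, Path B: 47 -> equal
Result: constant -> 47

47


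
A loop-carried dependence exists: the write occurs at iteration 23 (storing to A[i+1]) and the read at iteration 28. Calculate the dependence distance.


Distance = read iteration - write iteration
= 28 - 23 = 5

5


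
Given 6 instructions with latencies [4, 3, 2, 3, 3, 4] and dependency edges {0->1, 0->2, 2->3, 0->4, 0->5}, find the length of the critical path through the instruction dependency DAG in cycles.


Compute longest path through dependency graph: dist(Ik) = max over predecessors of dist + latency(Ik).
dist(I0) = latency 4 = 4
dist(I1) = dist(I0) + 3 = 4 + 3 = 7
dist(I2) = dist(I0) + 2 = 4 + 2 = 6
dist(I3) = dist(I2) + 3 = 6 + 3 = 9
dist(I4) = dist(I0) + 3 = 4 + 3 = 7
dist(I5) = dist(I0) + 4 = 4 + 4 = 8
Critical path = max dist = 9

9


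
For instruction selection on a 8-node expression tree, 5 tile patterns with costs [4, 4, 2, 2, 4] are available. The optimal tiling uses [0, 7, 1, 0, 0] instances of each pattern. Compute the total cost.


Total cost = sum(count_i * cost_i)
= 0*4 + 7*4 + 1*2 + 0*2 + 0*4
= 30

30


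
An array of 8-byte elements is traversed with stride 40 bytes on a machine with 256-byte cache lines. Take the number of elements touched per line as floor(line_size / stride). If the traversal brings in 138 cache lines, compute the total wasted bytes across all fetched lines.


Elements per line = floor(256 / 40) = 6
Bytes used per line = 6 * 8 = 48
Wasted per line = 256 - 48 = 208
Total wasted = 208 * 138 = 28704

28704


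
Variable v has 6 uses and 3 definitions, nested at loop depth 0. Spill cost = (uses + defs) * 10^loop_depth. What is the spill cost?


uses + defs = 6 + 3 = 9
10^0 = 1
Spill cost = 9 * 1 = 9

9


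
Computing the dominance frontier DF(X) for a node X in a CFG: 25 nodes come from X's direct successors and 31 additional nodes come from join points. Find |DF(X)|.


DF(X) = direct successor contributions + join point contributions
= 25 + 31 = 56

56


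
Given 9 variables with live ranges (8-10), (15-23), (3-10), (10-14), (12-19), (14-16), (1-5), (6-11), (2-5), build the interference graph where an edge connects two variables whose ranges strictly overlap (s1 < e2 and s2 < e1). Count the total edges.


Check all pairs for overlapping intervals.
Two intervals (s1,e1) and (s2,e2) overlap if s1 < e2 and s2 < e1.
v0 (8-10) vs v1..v8: overlaps v2, v7 -> 2
v1 (15-23) vs v2..v8: overlaps v4, v5 -> 2
v2 (3-10) vs v3..v8: overlaps v6, v7, v8 -> 3
v3 (10-14) vs v4..v8: overlaps v4, v7 -> 2
v4 (12-19) vs v5..v8: overlaps v5 -> 1
v5 (14-16) vs v6..v8: overlaps none -> 0
v6 (1-5) vs v7..v8: overlaps v8 -> 1
v7 (6-11) vs v8: overlaps none -> 0
Total overlapping pairs = 2 + 2 + 3 + 2 + 1 + 0 + 1 + 0 = 11

11


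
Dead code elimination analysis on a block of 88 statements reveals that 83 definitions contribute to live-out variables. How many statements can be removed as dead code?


Dead code = total statements - live definitions
= 88 - 83 = 5

5


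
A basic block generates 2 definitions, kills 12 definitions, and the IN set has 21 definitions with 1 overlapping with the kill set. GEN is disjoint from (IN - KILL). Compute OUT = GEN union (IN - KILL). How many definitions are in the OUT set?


IN - KILL: 21 - 1 = 20 surviving definitions
OUT = GEN + surviving = 2 + 20 = 22

22


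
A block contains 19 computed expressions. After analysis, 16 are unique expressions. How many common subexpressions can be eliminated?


CSE count = total expressions - unique expressions
= 19 - 16 = 3

3


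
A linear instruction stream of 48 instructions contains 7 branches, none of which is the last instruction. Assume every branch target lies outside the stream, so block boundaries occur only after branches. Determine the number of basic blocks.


With no in-sequence branch targets, the leaders are the first instruction plus the instruction after each branch.
Number of basic blocks = branches + 1
= 7 + 1 = 8

8


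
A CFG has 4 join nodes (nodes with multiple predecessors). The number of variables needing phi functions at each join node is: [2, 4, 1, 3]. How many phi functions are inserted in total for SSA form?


Total phi functions = sum of phi functions at each join node
= 2 + 4 + 1 + 3 = 10

10


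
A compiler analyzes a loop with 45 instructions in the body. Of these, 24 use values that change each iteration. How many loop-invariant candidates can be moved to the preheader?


Invariant candidates = total - loop-dependent
= 45 - 24 = 21

21


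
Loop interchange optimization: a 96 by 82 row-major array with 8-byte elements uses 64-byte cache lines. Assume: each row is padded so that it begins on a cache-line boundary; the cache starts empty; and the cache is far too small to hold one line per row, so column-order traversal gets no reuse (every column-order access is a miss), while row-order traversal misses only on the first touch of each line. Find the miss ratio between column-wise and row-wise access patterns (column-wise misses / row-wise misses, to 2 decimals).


Each row occupies 82 * 8 = 656 bytes and starts on a line boundary, so it spans ceil(656 / 64) = 11 cache lines.
Row-major traversal misses (one per line touched): 96 * ceil(82 * 8 / 64) = 1056
Column-major traversal misses (no reuse, every access misses): 96 * 82 = 7872
Ratio = 7872 / 1056 = 7.45

7.45


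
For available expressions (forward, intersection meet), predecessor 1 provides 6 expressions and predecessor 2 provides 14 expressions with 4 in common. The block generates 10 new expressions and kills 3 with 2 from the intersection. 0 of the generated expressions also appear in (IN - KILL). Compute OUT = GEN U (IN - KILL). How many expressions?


IN = intersection of predecessors = 4
IN - KILL = 4 - 2 = 2
|OUT| = |GEN| + |IN - KILL| - |GEN ∩ (IN - KILL)| = 10 + 2 - 0 = 12

12


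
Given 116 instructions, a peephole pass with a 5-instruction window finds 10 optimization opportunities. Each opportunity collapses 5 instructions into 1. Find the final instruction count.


Each match removes 4 instructions.
Total removed = 10 * 4 = 40
Remaining = 116 - 40 = 76

76


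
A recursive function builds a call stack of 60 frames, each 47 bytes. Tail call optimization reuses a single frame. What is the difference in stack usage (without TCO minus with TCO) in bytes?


Without TCO: 60 * 47 = 2820 bytes
With TCO: reuse 1 frame = 47 bytes
Savings = 2820 - 47 = 2773

2773


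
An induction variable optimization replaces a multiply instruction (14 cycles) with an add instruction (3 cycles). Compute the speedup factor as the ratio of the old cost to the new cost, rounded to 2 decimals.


Ratio = mult_cost / add_cost = 14 / 3 = 4.67

4.67


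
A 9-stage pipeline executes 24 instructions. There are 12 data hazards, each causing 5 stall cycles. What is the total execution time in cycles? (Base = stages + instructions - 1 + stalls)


Base cycles = 9 + 24 - 1 = 32
Total stalls = 12 * 5 = 60
Total = 32 + 60 = 92

92


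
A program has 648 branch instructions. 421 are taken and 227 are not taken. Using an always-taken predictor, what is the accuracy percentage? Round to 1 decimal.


Predictor: always-taken
Correct predictions = 421
Accuracy = 421 / 648 * 100 = 65.0%

65.0


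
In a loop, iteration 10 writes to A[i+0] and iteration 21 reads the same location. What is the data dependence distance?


Distance = read iteration - write iteration
= 21 - 10 = 11

11


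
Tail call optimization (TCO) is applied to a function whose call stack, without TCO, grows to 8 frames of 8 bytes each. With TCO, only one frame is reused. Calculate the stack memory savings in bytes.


Without TCO: 8 * 8 = 64 bytes
With TCO: reuse 1 frame = 8 bytes
Savings = 64 - 8 = 56

56


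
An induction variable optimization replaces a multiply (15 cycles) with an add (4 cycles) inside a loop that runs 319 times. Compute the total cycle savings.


Per-iteration saving = 15 - 4 = 11
Total saved = 319 * 11 = 3509

3509


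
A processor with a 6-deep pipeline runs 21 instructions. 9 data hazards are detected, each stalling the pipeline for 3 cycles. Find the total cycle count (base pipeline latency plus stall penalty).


Base cycles = 6 + 21 - 1 = 26
Total stalls = 9 * 3 = 27
Total = 26 + 27 = 53

53


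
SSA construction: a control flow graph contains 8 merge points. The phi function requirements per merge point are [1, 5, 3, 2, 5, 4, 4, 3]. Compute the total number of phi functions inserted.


Total phi functions = sum of phi functions at each join node
= 1 + 5 + 3 + 2 + 5 + 4 + 4 + 3 = 27

27


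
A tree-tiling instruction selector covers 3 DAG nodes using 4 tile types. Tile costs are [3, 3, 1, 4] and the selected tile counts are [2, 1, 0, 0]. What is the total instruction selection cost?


Total cost = sum(count_i * cost_i)
= 2*3 + 1*3 + 0*1 + 0*4
= 9

9


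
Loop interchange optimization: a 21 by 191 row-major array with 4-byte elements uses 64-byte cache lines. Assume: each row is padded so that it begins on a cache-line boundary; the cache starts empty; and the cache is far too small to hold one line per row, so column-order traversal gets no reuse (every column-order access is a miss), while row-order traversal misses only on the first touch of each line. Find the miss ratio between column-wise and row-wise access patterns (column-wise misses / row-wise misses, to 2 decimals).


Each row occupies 191 * 4 = 764 bytes and starts on a line boundary, so it spans ceil(764 / 64) = 12 cache lines.
Row-major traversal misses (one per line touched): 21 * ceil(191 * 4 / 64) = 252
Column-major traversal misses (no reuse, every access misses): 21 * 191 = 4011
Ratio = 4011 / 252 = 15.92

15.92


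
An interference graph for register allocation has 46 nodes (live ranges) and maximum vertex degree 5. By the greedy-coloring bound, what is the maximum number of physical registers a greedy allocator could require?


Greedy coloring never needs more than (max_degree + 1) colors: when coloring a vertex, at most max_degree neighbors are already colored.
Upper bound = 5 + 1 = 6

6


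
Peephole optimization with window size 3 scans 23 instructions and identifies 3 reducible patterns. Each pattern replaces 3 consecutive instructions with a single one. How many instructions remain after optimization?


Each match removes 2 instructions.
Total removed = 3 * 2 = 6
Remaining = 23 - 6 = 17

17


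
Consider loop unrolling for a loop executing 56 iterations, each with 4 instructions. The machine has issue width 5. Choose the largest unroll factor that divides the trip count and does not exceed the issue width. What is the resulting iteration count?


Largest divisor of 56 <= 5 is 4
New iterations = 56 / 4 = 14

14


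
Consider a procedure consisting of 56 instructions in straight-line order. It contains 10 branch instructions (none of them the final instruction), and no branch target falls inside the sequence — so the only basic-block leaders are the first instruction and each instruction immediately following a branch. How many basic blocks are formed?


With no in-sequence branch targets, the leaders are the first instruction plus the instruction after each branch.
Number of basic blocks = branches + 1
= 10 + 1 = 11

11


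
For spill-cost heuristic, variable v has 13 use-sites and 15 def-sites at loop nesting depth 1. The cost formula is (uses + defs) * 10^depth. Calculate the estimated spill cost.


uses + defs = 13 + 15 = 28
10^1 = 10
Spill cost = 28 * 10 = 280

280


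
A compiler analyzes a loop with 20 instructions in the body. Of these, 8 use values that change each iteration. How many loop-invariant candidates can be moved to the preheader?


Invariant candidates = total - loop-dependent
= 20 - 8 = 12

12


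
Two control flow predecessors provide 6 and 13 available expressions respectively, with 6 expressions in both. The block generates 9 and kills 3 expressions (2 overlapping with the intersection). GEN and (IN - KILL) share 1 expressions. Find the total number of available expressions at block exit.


IN = intersection of predecessors = 6
IN - KILL = 6 - 2 = 4
|OUT| = |GEN| + |IN - KILL| - |GEN ∩ (IN - KILL)| = 9 + 4 - 1 = 12

12


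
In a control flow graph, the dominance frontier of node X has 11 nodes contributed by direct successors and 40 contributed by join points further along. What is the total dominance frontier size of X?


DF(X) = direct successor contributions + join point contributions
= 11 + 40 = 51

51


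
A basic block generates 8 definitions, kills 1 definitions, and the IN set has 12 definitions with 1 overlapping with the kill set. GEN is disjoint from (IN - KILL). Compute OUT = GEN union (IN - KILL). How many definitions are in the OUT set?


IN - KILL: 12 - 1 = 11 surviving definitions
OUT = GEN + surviving = 8 + 11 = 19

19


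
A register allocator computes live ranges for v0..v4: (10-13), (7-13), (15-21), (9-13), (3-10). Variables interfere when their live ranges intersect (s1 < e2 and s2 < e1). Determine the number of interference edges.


Check all pairs for overlapping intervals.
Two intervals (s1,e1) and (s2,e2) overlap if s1 < e2 and s2 < e1.
v0 (10-13) vs v1..v4: overlaps v1, v3 -> 2
v1 (7-13) vs v2..v4: overlaps v3, v4 -> 2
v2 (15-21) vs v3..v4: overlaps none -> 0
v3 (9-13) vs v4: overlaps v4 -> 1
Total overlapping pairs = 2 + 2 + 0 + 1 = 5

5


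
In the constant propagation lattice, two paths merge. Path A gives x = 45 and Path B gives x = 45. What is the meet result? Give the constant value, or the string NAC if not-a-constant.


Meet operation: if both paths give the same constant, result is that constant; if they differ, result is NAC (not-a-constant).
Path A: 45, Path B: 45 -> equal
Result: constant -> 45

45


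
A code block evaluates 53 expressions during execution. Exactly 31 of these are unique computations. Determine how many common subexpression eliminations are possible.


CSE count = total expressions - unique expressions
= 53 - 31 = 22

22


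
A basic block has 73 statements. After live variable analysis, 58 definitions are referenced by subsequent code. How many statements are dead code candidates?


Dead code = total statements - live definitions
= 73 - 58 = 15

15


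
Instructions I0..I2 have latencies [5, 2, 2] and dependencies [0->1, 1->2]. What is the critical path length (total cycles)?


Compute longest path through dependency graph: dist(Ik) = max over predecessors of dist + latency(Ik).
dist(I0) = latency 5 = 5
dist(I1) = dist(I0) + 2 = 5 + 2 = 7
dist(I2) = dist(I1) + 2 = 7 + 2 = 9
Critical path = max dist = 9

9


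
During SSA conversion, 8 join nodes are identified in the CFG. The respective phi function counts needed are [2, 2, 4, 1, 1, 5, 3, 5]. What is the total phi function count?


Total phi functions = sum of phi functions at each join node
= 2 + 2 + 4 + 1 + 1 + 5 + 3 + 5 = 23

23


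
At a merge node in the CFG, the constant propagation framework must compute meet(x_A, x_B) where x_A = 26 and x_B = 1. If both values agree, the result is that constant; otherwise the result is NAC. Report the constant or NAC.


Meet operation: if both paths give the same constant, result is that constant; if they differ, result is NAC (not-a-constant).
Path A: 26, Path B: 1 -> differ
Result: not-a-constant -> NAC

NAC


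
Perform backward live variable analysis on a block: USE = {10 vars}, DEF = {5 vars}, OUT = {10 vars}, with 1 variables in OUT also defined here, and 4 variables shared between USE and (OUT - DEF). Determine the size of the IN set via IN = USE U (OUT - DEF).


OUT - DEF: 10 - 1 = 9
|IN| = |USE| + |OUT - DEF| - |USE ∩ (OUT - DEF)| = 10 + 9 - 4 = 15

15


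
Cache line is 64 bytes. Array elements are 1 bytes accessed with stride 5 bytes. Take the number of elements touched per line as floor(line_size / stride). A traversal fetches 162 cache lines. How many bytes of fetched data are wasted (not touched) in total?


Elements per line = floor(64 / 5) = 12
Bytes used per line = 12 * 1 = 12
Wasted per line = 64 - 12 = 52
Total wasted = 52 * 162 = 8424

8424


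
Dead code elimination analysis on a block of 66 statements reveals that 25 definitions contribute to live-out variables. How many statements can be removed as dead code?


Dead code = total statements - live definitions
= 66 - 25 = 41

41


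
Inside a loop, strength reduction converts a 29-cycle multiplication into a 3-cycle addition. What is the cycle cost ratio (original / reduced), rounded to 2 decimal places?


Ratio = mult_cost / add_cost = 29 / 3 = 9.67

9.67


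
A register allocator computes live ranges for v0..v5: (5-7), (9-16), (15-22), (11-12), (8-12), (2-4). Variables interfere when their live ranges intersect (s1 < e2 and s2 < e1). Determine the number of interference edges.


Check all pairs for overlapping intervals.
Two intervals (s1,e1) and (s2,e2) overlap if s1 < e2 and s2 < e1.
v0 (5-7) vs v1..v5: overlaps none -> 0
v1 (9-16) vs v2..v5: overlaps v2, v3, v4 -> 3
v2 (15-22) vs v3..v5: overlaps none -> 0
v3 (11-12) vs v4..v5: overlaps v4 -> 1
v4 (8-12) vs v5: overlaps none -> 0
Total overlapping pairs = 0 + 3 + 0 + 1 + 0 = 4

4


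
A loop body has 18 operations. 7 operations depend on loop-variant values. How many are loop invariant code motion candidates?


Invariant candidates = total - loop-dependent
= 18 - 7 = 11

11


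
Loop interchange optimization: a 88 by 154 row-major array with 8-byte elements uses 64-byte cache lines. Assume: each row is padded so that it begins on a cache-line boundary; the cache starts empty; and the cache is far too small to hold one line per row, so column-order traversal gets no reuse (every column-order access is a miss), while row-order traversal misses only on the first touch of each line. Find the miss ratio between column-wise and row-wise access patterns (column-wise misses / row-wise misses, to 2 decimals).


Each row occupies 154 * 8 = 1232 bytes and starts on a line boundary, so it spans ceil(1232 / 64) = 20 cache lines.
Row-major traversal misses (one per line touched): 88 * ceil(154 * 8 / 64) = 1760
Column-major traversal misses (no reuse, every access misses): 88 * 154 = 13552
Ratio = 13552 / 1760 = 7.7

7.7


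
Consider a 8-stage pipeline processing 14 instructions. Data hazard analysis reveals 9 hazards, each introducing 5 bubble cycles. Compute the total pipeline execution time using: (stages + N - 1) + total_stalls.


Base cycles = 8 + 14 - 1 = 21
Total stalls = 9 * 5 = 45
Total = 21 + 45 = 66

66


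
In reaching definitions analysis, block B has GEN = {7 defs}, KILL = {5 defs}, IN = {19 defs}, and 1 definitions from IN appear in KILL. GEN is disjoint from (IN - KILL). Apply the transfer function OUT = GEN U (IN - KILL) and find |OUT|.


IN - KILL: 19 - 1 = 18 surviving definitions
OUT = GEN + surviving = 7 + 18 = 25

25


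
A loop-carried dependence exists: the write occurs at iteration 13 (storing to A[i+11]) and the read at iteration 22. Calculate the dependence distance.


Distance = read iteration - write iteration
= 22 - 13 = 9

9


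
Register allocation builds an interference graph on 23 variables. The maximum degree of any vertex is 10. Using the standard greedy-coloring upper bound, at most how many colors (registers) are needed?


Greedy coloring never needs more than (max_degree + 1) colors: when coloring a vertex, at most max_degree neighbors are already colored.
Upper bound = 10 + 1 = 11

11


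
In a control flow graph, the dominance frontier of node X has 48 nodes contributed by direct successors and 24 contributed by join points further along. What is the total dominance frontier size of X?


DF(X) = direct successor contributions + join point contributions
= 48 + 24 = 72

72


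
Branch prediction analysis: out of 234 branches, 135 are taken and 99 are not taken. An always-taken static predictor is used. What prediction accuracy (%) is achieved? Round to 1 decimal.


Predictor: always-taken
Correct predictions = 135
Accuracy = 135 / 234 * 100 = 57.7%

57.7


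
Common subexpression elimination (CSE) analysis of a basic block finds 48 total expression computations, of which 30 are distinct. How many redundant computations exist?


CSE count = total expressions - unique expressions
= 48 - 30 = 18

18


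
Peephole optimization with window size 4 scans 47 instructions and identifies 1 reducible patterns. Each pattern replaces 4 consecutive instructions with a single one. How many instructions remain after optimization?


Each match removes 3 instructions.
Total removed = 1 * 3 = 3
Remaining = 47 - 3 = 44

44


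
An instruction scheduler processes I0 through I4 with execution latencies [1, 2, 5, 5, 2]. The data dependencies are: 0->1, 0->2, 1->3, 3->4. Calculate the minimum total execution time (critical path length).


Compute longest path through dependency graph: dist(Ik) = max over predecessors of dist + latency(Ik).
dist(I0) = latency 1 = 1
dist(I1) = dist(I0) + 2 = 1 + 2 = 3
dist(I2) = dist(I0) + 5 = 1 + 5 = 6
dist(I3) = dist(I1) + 5 = 3 + 5 = 8
dist(I4) = dist(I3) + 2 = 8 + 2 = 10
Critical path = max dist = 10

10


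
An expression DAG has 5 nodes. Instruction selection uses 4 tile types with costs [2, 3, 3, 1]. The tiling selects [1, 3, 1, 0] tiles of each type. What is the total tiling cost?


Total cost = sum(count_i * cost_i)
= 1*2 + 3*3 + 1*3 + 0*1
= 14

14


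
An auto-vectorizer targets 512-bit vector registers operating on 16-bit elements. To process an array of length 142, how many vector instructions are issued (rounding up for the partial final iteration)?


Width = 512 / 16 = 32 elements per vector op
Iterations = ceil(142 / 32) = 5

5


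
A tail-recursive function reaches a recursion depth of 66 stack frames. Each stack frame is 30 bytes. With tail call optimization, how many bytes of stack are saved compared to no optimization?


Without TCO: 66 * 30 = 1980 bytes
With TCO: reuse 1 frame = 30 bytes
Savings = 1980 - 30 = 1950

1950


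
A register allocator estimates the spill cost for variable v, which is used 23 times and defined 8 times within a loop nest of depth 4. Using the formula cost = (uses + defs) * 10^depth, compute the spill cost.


uses + defs = 23 + 8 = 31
10^4 = 10000
Spill cost = 31 * 10000 = 310000

310000


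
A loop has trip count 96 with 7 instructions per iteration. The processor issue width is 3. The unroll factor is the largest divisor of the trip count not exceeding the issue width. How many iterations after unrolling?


Largest divisor of 96 <= 3 is 3
New iterations = 96 / 3 = 32

32


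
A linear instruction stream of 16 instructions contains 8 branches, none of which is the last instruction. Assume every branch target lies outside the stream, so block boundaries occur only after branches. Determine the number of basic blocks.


With no in-sequence branch targets, the leaders are the first instruction plus the instruction after each branch.
Number of basic blocks = branches + 1
= 8 + 1 = 9

9


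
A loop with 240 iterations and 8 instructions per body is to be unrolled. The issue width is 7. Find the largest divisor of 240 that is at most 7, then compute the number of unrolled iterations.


Largest divisor of 240 <= 7 is 6
New iterations = 240 / 6 = 40

40


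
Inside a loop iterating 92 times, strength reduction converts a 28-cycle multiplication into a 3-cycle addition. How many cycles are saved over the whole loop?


Per-iteration saving = 28 - 3 = 25
Total saved = 92 * 25 = 2300

2300


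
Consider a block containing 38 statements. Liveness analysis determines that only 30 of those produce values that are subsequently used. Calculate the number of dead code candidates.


Dead code = total statements - live definitions
= 38 - 30 = 8

8


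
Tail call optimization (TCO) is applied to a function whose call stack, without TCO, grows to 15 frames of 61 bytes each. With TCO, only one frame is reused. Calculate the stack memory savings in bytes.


Without TCO: 15 * 61 = 915 bytes
With TCO: reuse 1 frame = 61 bytes
Savings = 915 - 61 = 854

854


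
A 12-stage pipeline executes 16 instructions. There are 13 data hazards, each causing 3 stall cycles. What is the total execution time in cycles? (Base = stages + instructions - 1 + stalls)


Base cycles = 12 + 16 - 1 = 27
Total stalls = 13 * 3 = 39
Total = 27 + 39 = 66

66


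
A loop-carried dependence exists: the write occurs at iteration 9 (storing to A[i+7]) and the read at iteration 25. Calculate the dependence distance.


Distance = read iteration - write iteration
= 25 - 9 = 16

16


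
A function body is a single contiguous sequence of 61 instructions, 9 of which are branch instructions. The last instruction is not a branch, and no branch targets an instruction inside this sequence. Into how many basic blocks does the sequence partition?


With no in-sequence branch targets, the leaders are the first instruction plus the instruction after each branch.
Number of basic blocks = branches + 1
= 9 + 1 = 10

10


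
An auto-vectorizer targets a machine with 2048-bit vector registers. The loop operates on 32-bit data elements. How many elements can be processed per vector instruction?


Width = SIMD bits / data type bits
= 2048 / 32 = 64

64


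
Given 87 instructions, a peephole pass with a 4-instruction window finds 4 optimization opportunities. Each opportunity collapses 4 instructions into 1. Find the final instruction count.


Each match removes 3 instructions.
Total removed = 4 * 3 = 12
Remaining = 87 - 12 = 75

75


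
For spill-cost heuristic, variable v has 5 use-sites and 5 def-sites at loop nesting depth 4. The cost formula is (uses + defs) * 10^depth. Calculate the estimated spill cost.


uses + defs = 5 + 5 = 10
10^4 = 10000
Spill cost = 10 * 10000 = 100000

100000


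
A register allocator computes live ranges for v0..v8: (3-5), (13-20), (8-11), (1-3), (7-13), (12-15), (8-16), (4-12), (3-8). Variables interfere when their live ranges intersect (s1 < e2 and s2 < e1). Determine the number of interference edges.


Check all pairs for overlapping intervals.
Two intervals (s1,e1) and (s2,e2) overlap if s1 < e2 and s2 < e1.
v0 (3-5) vs v1..v8: overlaps v7, v8 -> 2
v1 (13-20) vs v2..v8: overlaps v5, v6 -> 2
v2 (8-11) vs v3..v8: overlaps v4, v6, v7 -> 3
v3 (1-3) vs v4..v8: overlaps none -> 0
v4 (7-13) vs v5..v8: overlaps v5, v6, v7, v8 -> 4
v5 (12-15) vs v6..v8: overlaps v6 -> 1
v6 (8-16) vs v7..v8: overlaps v7 -> 1
v7 (4-12) vs v8: overlaps v8 -> 1
Total overlapping pairs = 2 + 2 + 3 + 0 + 4 + 1 + 1 + 1 = 14

14


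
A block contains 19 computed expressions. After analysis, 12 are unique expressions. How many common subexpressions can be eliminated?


CSE count = total expressions - unique expressions
= 19 - 12 = 7

7


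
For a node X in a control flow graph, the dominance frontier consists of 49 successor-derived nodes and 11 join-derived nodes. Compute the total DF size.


DF(X) = direct successor contributions + join point contributions
= 49 + 11 = 60

60


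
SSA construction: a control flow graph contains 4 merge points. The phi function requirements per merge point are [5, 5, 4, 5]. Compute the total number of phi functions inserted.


Total phi functions = sum of phi functions at each join node
= 5 + 5 + 4 + 5 = 19

19


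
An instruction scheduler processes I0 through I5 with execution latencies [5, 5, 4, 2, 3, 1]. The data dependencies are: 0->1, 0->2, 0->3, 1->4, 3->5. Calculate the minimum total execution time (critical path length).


Compute longest path through dependency graph: dist(Ik) = max over predecessors of dist + latency(Ik).
dist(I0) = latency 5 = 5
dist(I1) = dist(I0) + 5 = 5 + 5 = 10
dist(I2) = dist(I0) + 4 = 5 + 4 = 9
dist(I3) = dist(I0) + 2 = 5 + 2 = 7
dist(I4) = dist(I1) + 3 = 10 + 3 = 13
dist(I5) = dist(I3) + 1 = 7 + 1 = 8
Critical path = max dist = 13

13


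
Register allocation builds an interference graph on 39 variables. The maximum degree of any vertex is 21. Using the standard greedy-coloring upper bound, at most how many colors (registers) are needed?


Greedy coloring never needs more than (max_degree + 1) colors: when coloring a vertex, at most max_degree neighbors are already colored.
Upper bound = 21 + 1 = 22

22


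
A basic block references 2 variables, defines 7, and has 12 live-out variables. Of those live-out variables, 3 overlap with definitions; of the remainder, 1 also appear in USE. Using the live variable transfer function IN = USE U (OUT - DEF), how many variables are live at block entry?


OUT - DEF: 12 - 3 = 9
|IN| = |USE| + |OUT - DEF| - |USE ∩ (OUT - DEF)| = 2 + 9 - 1 = 10

10


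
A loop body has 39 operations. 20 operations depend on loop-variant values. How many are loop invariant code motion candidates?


Invariant candidates = total - loop-dependent
= 39 - 20 = 19

19


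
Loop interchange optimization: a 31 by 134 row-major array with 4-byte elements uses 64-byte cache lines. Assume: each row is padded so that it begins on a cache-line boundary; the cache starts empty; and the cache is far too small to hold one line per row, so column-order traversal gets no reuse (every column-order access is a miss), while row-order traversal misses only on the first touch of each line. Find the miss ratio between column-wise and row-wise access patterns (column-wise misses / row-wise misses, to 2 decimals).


Each row occupies 134 * 4 = 536 bytes and starts on a line boundary, so it spans ceil(536 / 64) = 9 cache lines.
Row-major traversal misses (one per line touched): 31 * ceil(134 * 4 / 64) = 279
Column-major traversal misses (no reuse, every access misses): 31 * 134 = 4154
Ratio = 4154 / 279 = 14.89

14.89
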